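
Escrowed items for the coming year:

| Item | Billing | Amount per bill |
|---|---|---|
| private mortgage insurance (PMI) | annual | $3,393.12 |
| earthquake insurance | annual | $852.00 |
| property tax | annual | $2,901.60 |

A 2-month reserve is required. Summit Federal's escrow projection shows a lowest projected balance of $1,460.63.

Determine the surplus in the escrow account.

$269.51

Private mortgage insurance (PMI): $3,393.12 annually
Earthquake insurance: $852.00 annually
Property tax: $2,901.60 annually
Total per year = $3,393.12 + $852.00 + $2,901.60 = $7,146.72
Per month = $7,146.72 / 12 = $595.56
Required cushion = 2 × $595.56 = $1,191.12
Excess over cushion: $1,460.63 − $1,191.12 = $269.51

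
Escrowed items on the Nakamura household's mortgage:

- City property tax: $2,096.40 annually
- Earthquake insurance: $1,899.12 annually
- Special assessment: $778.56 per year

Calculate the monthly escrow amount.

City property tax = $2,096.40/yr
Earthquake insurance = $1,899.12/yr
Special assessment = $778.56/yr
Yearly total = $2,096.40 + $1,899.12 + $778.56 = $4,774.08
Monthly escrow = $4,774.08 ÷ 12 = $397.84

$397.84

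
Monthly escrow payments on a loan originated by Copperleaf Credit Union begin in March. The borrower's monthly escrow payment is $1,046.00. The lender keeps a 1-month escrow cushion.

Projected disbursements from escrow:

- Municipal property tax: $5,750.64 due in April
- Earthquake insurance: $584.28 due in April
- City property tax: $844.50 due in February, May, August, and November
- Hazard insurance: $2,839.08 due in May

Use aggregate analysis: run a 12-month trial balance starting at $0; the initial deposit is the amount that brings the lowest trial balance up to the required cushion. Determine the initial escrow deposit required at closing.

Cushion = 1 × $1,046.00 = $1,046.00
Trial balance (start $0, +$1,046.00 each month, − disbursements):
  Mar: +$1,046.00 → $1,046.00
  Apr: +$1,046.00 − $6,334.92 → -$4,242.92
  May: +$1,046.00 − $3,683.58 → -$6,880.50
  Jun: +$1,046.00 → -$5,834.50
  Jul: +$1,046.00 → -$4,788.50
  Aug: +$1,046.00 − $844.50 → -$4,587.00
  Sep: +$1,046.00 → -$3,541.00
  Oct: +$1,046.00 → -$2,495.00
  Nov: +$1,046.00 − $844.50 → -$2,293.50
  Dec: +$1,046.00 → -$1,247.50
  Jan: +$1,046.00 → -$201.50
  Feb: +$1,046.00 − $844.50 → $0.00
Lowest trial balance = -$6,880.50 (May)
Initial deposit = cushion − low point = $1,046.00 − (-$6,880.50) = $7,926.50

$7,926.50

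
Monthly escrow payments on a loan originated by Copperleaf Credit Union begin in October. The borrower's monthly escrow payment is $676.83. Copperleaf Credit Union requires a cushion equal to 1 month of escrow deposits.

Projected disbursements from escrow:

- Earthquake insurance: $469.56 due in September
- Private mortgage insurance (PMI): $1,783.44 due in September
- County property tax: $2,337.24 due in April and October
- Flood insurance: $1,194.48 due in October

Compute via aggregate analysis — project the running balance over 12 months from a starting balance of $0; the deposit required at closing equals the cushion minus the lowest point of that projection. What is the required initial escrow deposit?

Cushion = 1 × $676.83 = $676.83
Trial balance (start $0, +$676.83 each month, − disbursements):
  Oct: +$676.83 − $3,531.72 → -$2,854.89
  Nov: +$676.83 → -$2,178.06
  Dec: +$676.83 → -$1,501.23
  Jan: +$676.83 → -$824.40
  Feb: +$676.83 → -$147.57
  Mar: +$676.83 → $529.26
  Apr: +$676.83 − $2,337.24 → -$1,131.15
  May: +$676.83 → -$454.32
  Jun: +$676.83 → $222.51
  Jul: +$676.83 → $899.34
  Aug: +$676.83 → $1,576.17
  Sep: +$676.83 − $2,253.00 → $0.00
Lowest trial balance = -$2,854.89 (Oct)
Initial deposit = cushion − low point = $676.83 − (-$2,854.89) = $3,531.72

$3,531.72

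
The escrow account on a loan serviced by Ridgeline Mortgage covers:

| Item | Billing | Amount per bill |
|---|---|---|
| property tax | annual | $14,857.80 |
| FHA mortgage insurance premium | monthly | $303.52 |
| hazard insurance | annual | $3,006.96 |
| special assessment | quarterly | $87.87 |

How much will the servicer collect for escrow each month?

$1,821.54

Property tax: $14,857.80 per year
FHA mortgage insurance premium: $303.52 × 12 = $3,642.24 per year
Hazard insurance: $3,006.96 per year
Special assessment: $87.87 × 4 = $351.48 per year
Annual escrow total = $21,858.48
Monthly escrow = $21,858.48 ÷ 12 = $1,821.54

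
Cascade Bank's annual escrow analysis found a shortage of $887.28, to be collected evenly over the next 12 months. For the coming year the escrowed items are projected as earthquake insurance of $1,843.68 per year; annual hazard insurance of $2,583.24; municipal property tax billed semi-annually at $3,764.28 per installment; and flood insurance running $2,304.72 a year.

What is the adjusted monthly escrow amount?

Earthquake insurance = $1,843.68 per year
Hazard insurance = $2,583.24 per year
Municipal property tax = $3,764.28 × 2 = $7,528.56 per year
Flood insurance = $2,304.72 per year
Annual escrow total = $14,260.20
Per month = $14,260.20 ÷ 12 = $1,188.35
Monthly shortage recovery: $887.28 ÷ 12 = $73.94
New monthly escrow = $1,188.35 + $73.94 = $1,262.29

$1,262.29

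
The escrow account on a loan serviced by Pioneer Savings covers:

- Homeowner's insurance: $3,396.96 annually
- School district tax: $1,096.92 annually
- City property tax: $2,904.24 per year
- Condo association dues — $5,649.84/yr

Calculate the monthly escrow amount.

$1,087.33

Homeowner's insurance — $3,396.96 per year
School district tax — $1,096.92 per year
City property tax — $2,904.24 per year
Condo association dues — $5,649.84 per year
Annual escrow total = $3,396.96 + $1,096.92 + $2,904.24 + $5,649.84 = $13,047.96
Per month = $13,047.96 / 12 = $1,087.33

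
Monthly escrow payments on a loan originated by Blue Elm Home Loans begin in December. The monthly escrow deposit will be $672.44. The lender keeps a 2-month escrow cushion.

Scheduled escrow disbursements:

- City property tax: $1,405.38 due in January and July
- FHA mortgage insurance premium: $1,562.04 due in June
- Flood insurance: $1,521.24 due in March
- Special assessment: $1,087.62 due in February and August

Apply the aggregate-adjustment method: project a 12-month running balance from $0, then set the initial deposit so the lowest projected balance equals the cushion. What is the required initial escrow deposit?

$3,362.20

Cushion = 2 × $672.44 = $1,344.88
Trial balance (start $0, +$672.44 each month, − disbursements):
  Dec: +$672.44 → $672.44
  Jan: +$672.44 − $1,405.38 → -$60.50
  Feb: +$672.44 − $1,087.62 → -$475.68
  Mar: +$672.44 − $1,521.24 → -$1,324.48
  Apr: +$672.44 → -$652.04
  May: +$672.44 → $20.40
  Jun: +$672.44 − $1,562.04 → -$869.20
  Jul: +$672.44 − $1,405.38 → -$1,602.14
  Aug: +$672.44 − $1,087.62 → -$2,017.32
  Sep: +$672.44 → -$1,344.88
  Oct: +$672.44 → -$672.44
  Nov: +$672.44 → $0.00
Lowest trial balance = -$2,017.32 (Aug)
Initial deposit = cushion − low point = $1,344.88 − (-$2,017.32) = $3,362.20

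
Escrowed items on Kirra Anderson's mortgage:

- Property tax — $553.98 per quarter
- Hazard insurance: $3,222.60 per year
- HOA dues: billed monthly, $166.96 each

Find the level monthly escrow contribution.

$620.17

Property tax — $553.98 × 4 = $2,215.92 per year
Hazard insurance — $3,222.60 per year
HOA dues — $166.96 × 12 = $2,003.52 per year
Yearly total = $7,442.04
Monthly = $7,442.04 / 12 = $620.17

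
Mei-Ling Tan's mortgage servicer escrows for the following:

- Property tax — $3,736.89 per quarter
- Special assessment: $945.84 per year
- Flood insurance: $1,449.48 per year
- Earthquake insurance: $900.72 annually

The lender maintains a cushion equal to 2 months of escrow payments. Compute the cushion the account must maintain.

$3,040.60

Property tax — $3,736.89 × 4 = $14,947.56 per year
Special assessment — $945.84 per year
Flood insurance — $1,449.48 per year
Earthquake insurance — $900.72 per year
Combined annual = $14,947.56 + $945.84 + $1,449.48 + $900.72 = $18,243.60
Monthly escrow = $18,243.60 / 12 = $1,520.30
Reserve = 2 × $1,520.30 = $3,040.60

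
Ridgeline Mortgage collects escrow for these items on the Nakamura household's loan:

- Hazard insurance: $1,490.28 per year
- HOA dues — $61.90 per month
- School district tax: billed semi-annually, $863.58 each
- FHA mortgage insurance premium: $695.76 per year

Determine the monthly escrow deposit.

Hazard insurance: $1,490.28 per year
HOA dues: $61.90 × 12 = $742.80 per year
School district tax: $863.58 × 2 = $1,727.16 per year
FHA mortgage insurance premium: $695.76 per year
Annual escrow total = $4,656.00
Base monthly escrow = $4,656.00 / 12 = $388.00

$388.00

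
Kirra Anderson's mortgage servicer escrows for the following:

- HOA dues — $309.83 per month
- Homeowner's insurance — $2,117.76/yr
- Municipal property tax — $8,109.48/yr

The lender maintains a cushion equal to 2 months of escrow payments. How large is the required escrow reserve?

HOA dues = $309.83 × 12 = $3,717.96/yr
Homeowner's insurance = $2,117.76/yr
Municipal property tax = $8,109.48/yr
Total per year = $3,717.96 + $2,117.76 + $8,109.48 = $13,945.20
Monthly = $13,945.20 ÷ 12 = $1,162.10
Required cushion = 2 × $1,162.10 = $2,324.20

$2,324.20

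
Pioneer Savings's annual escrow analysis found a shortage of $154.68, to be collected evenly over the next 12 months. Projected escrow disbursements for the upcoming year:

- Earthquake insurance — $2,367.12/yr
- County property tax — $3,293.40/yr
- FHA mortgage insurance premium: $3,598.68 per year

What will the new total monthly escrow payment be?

Earthquake insurance — $2,367.12/yr
County property tax — $3,293.40/yr
FHA mortgage insurance premium — $3,598.68/yr
Total per year = $2,367.12 + $3,293.40 + $3,598.68 = $9,259.20
Per month = $9,259.20 ÷ 12 = $771.60
Shortage spread = $154.68 / 12 = $12.89/mo
Adjusted monthly = $771.60 + $12.89 = $784.49

$784.49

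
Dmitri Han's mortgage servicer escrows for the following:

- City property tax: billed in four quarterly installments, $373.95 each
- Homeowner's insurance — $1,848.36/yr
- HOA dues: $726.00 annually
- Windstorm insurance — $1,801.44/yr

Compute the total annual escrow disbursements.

City property tax = $373.95 × 4 = $1,495.80/yr
Homeowner's insurance = $1,848.36/yr
HOA dues = $726.00/yr
Windstorm insurance = $1,801.44/yr
Combined annual = $1,495.80 + $1,848.36 + $726.00 + $1,801.44 = $5,871.60

$5,871.60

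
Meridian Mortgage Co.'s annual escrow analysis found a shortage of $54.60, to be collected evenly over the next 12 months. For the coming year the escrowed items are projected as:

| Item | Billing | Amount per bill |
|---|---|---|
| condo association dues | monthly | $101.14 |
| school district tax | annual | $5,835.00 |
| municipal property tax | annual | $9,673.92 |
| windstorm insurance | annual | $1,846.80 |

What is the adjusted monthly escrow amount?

$1,552.00

Condo association dues — $101.14 × 12 = $1,213.68 annually
School district tax — $5,835.00 annually
Municipal property tax — $9,673.92 annually
Windstorm insurance — $1,846.80 annually
Yearly total = $1,213.68 + $5,835.00 + $9,673.92 + $1,846.80 = $18,569.40
Per month = $18,569.40 ÷ 12 = $1,547.45
Shortage spread = $54.60 / 12 = $4.55/mo
New monthly escrow = $1,547.45 + $4.55 = $1,552.00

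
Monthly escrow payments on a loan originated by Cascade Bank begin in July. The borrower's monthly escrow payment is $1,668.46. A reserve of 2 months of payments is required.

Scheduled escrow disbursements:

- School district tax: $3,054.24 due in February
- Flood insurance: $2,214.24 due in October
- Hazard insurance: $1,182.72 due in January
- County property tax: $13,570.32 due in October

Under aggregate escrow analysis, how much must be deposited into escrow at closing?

Cushion = 2 × $1,668.46 = $3,336.92
Trial balance (start $0, +$1,668.46 each month, − disbursements):
  Jul: +$1,668.46 → $1,668.46
  Aug: +$1,668.46 → $3,336.92
  Sep: +$1,668.46 → $5,005.38
  Oct: +$1,668.46 − $15,784.56 → -$9,110.72
  Nov: +$1,668.46 → -$7,442.26
  Dec: +$1,668.46 → -$5,773.80
  Jan: +$1,668.46 − $1,182.72 → -$5,288.06
  Feb: +$1,668.46 − $3,054.24 → -$6,673.84
  Mar: +$1,668.46 → -$5,005.38
  Apr: +$1,668.46 → -$3,336.92
  May: +$1,668.46 → -$1,668.46
  Jun: +$1,668.46 → $0.00
Lowest trial balance = -$9,110.72 (Oct)
Initial deposit = cushion − low point = $3,336.92 − (-$9,110.72) = $12,447.64

$12,447.64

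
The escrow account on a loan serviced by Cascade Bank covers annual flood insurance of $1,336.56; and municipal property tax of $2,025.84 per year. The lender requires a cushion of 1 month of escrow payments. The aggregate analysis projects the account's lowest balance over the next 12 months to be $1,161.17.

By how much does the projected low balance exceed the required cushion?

$880.97

Flood insurance: $1,336.56 annually
Municipal property tax: $2,025.84 annually
Total annual escrow = $3,362.40
Base monthly escrow = $3,362.40 / 12 = $280.20
Required cushion = 1 × $280.20 = $280.20
Excess over cushion: $1,161.17 − $280.20 = $880.97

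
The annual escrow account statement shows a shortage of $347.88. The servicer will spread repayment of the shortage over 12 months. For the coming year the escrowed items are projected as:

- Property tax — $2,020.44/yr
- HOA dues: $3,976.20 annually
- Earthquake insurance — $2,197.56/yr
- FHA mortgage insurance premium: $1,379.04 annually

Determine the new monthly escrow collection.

$826.76

Property tax — $2,020.44 annually
HOA dues — $3,976.20 annually
Earthquake insurance — $2,197.56 annually
FHA mortgage insurance premium — $1,379.04 annually
Total per year = $2,020.44 + $3,976.20 + $2,197.56 + $1,379.04 = $9,573.24
Per month = $9,573.24 / 12 = $797.77
Monthly shortage recovery: $347.88 ÷ 12 = $28.99
New monthly escrow = $797.77 + $28.99 = $826.76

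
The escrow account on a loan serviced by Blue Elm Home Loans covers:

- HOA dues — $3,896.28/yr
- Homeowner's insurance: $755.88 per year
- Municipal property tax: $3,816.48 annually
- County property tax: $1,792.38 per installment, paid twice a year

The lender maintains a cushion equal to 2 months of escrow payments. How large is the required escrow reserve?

$2,008.90

HOA dues — $3,896.28/yr
Homeowner's insurance — $755.88/yr
Municipal property tax — $3,816.48/yr
County property tax — $1,792.38 × 2 = $3,584.76/yr
Yearly total = $3,896.28 + $755.88 + $3,816.48 + $3,584.76 = $12,053.40
Monthly = $12,053.40 / 12 = $1,004.45
Required cushion = 2 × $1,004.45 = $2,008.90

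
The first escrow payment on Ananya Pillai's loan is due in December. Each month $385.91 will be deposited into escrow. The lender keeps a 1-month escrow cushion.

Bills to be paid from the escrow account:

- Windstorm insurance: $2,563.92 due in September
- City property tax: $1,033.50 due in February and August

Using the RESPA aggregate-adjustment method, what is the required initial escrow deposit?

Cushion = 1 × $385.91 = $385.91
Trial balance (start $0, +$385.91 each month, − disbursements):
  Dec: +$385.91 → $385.91
  Jan: +$385.91 → $771.82
  Feb: +$385.91 − $1,033.50 → $124.23
  Mar: +$385.91 → $510.14
  Apr: +$385.91 → $896.05
  May: +$385.91 → $1,281.96
  Jun: +$385.91 → $1,667.87
  Jul: +$385.91 → $2,053.78
  Aug: +$385.91 − $1,033.50 → $1,406.19
  Sep: +$385.91 − $2,563.92 → -$771.82
  Oct: +$385.91 → -$385.91
  Nov: +$385.91 → $0.00
Lowest trial balance = -$771.82 (Sep)
Initial deposit = cushion − low point = $385.91 − (-$771.82) = $1,157.73

$1,157.73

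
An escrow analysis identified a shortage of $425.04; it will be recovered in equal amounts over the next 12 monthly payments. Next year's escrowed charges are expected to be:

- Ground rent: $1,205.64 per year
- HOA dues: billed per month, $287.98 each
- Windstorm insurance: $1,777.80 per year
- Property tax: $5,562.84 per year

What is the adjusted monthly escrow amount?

$1,035.59

Ground rent — $1,205.64 annually
HOA dues — $287.98 × 12 = $3,455.76 annually
Windstorm insurance — $1,777.80 annually
Property tax — $5,562.84 annually
Yearly total = $1,205.64 + $3,455.76 + $1,777.80 + $5,562.84 = $12,002.04
Monthly escrow = $12,002.04 ÷ 12 = $1,000.17
Shortage spread = $425.04 ÷ 12 = $35.42/mo
Adjusted monthly = $1,000.17 + $35.42 = $1,035.59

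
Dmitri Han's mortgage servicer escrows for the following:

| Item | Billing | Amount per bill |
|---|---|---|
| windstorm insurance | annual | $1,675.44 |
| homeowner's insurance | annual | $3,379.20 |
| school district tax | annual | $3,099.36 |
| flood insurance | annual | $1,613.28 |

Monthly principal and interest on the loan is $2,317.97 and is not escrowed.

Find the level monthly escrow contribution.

$813.94

Windstorm insurance: $1,675.44
Homeowner's insurance: $3,379.20
School district tax: $3,099.36
Flood insurance: $1,613.28
Total annual escrow = $1,675.44 + $3,379.20 + $3,099.36 + $1,613.28 = $9,767.28
Monthly = $9,767.28 ÷ 12 = $813.94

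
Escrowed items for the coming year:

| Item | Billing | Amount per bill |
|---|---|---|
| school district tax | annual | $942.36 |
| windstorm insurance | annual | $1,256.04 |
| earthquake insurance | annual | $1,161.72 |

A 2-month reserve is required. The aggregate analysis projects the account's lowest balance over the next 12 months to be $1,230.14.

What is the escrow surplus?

$670.12

School district tax = $942.36 annually
Windstorm insurance = $1,256.04 annually
Earthquake insurance = $1,161.72 annually
Yearly total = $942.36 + $1,256.04 + $1,161.72 = $3,360.12
Monthly escrow = $3,360.12 / 12 = $280.01
Required reserve = 2 × $280.01 = $560.02
Surplus = $1,230.14 − $560.02 = $670.12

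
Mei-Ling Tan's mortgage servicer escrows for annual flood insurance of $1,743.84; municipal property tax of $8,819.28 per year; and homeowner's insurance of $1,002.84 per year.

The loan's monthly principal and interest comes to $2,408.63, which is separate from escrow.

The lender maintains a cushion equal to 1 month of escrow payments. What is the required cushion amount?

Flood insurance: $1,743.84 per year
Municipal property tax: $8,819.28 per year
Homeowner's insurance: $1,002.84 per year
Total annual escrow = $11,565.96
Base monthly escrow = $11,565.96 / 12 = $963.83
Required cushion = 1 × $963.83 = $963.83

$963.83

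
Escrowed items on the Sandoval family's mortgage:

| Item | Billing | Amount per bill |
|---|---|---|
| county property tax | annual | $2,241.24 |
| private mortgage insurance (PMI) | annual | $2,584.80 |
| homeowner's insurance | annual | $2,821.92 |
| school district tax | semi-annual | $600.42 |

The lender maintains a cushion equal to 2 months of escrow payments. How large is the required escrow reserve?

County property tax = $2,241.24 annually
Private mortgage insurance (PMI) = $2,584.80 annually
Homeowner's insurance = $2,821.92 annually
School district tax = $600.42 × 2 = $1,200.84 annually
Yearly total = $2,241.24 + $2,584.80 + $2,821.92 + $1,200.84 = $8,848.80
Monthly = $8,848.80 / 12 = $737.40
Cushion = 2 × $737.40 = $1,474.80

$1,474.80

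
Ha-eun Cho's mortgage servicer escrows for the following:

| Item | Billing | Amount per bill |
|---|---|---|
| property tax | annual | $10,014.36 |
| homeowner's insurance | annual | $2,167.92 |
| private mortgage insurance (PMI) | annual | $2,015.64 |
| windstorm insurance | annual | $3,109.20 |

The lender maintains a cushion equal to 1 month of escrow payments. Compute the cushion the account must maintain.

Property tax = $10,014.36 per year
Homeowner's insurance = $2,167.92 per year
Private mortgage insurance (PMI) = $2,015.64 per year
Windstorm insurance = $3,109.20 per year
Annual escrow total = $10,014.36 + $2,167.92 + $2,015.64 + $3,109.20 = $17,307.12
Per month = $17,307.12 ÷ 12 = $1,442.26
Required cushion = 1 × $1,442.26 = $1,442.26

$1,442.26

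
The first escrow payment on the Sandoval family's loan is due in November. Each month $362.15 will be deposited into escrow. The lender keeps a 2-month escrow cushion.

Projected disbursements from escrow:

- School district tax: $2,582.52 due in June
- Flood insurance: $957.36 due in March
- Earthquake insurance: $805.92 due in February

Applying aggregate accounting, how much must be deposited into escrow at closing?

Cushion = 2 × $362.15 = $724.30
Trial balance (start $0, +$362.15 each month, − disbursements):
  Nov: +$362.15 → $362.15
  Dec: +$362.15 → $724.30
  Jan: +$362.15 → $1,086.45
  Feb: +$362.15 − $805.92 → $642.68
  Mar: +$362.15 − $957.36 → $47.47
  Apr: +$362.15 → $409.62
  May: +$362.15 → $771.77
  Jun: +$362.15 − $2,582.52 → -$1,448.60
  Jul: +$362.15 → -$1,086.45
  Aug: +$362.15 → -$724.30
  Sep: +$362.15 → -$362.15
  Oct: +$362.15 → $0.00
Lowest trial balance = -$1,448.60 (Jun)
Initial deposit = cushion − low point = $724.30 − (-$1,448.60) = $2,172.90

$2,172.90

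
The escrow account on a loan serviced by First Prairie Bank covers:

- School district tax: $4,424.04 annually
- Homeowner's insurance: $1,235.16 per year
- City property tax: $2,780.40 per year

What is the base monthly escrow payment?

$703.30

School district tax = $4,424.04 annually
Homeowner's insurance = $1,235.16 annually
City property tax = $2,780.40 annually
Total annual escrow = $8,439.60
Monthly = $8,439.60 / 12 = $703.30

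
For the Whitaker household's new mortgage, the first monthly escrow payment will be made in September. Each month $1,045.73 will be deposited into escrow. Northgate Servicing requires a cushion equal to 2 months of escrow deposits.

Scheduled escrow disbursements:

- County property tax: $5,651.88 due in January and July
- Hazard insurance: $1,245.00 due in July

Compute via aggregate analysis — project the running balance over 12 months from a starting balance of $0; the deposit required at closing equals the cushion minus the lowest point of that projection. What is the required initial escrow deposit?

$3,137.19

Cushion = 2 × $1,045.73 = $2,091.46
Trial balance (start $0, +$1,045.73 each month, − disbursements):
  Sep: +$1,045.73 → $1,045.73
  Oct: +$1,045.73 → $2,091.46
  Nov: +$1,045.73 → $3,137.19
  Dec: +$1,045.73 → $4,182.92
  Jan: +$1,045.73 − $5,651.88 → -$423.23
  Feb: +$1,045.73 → $622.50
  Mar: +$1,045.73 → $1,668.23
  Apr: +$1,045.73 → $2,713.96
  May: +$1,045.73 → $3,759.69
  Jun: +$1,045.73 → $4,805.42
  Jul: +$1,045.73 − $6,896.88 → -$1,045.73
  Aug: +$1,045.73 → $0.00
Lowest trial balance = -$1,045.73 (Jul)
Initial deposit = cushion − low point = $2,091.46 − (-$1,045.73) = $3,137.19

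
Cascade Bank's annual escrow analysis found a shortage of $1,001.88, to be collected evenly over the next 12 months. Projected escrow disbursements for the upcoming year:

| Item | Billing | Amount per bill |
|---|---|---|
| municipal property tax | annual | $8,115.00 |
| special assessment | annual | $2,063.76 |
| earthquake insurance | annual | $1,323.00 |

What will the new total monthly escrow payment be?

Municipal property tax = $8,115.00/yr
Special assessment = $2,063.76/yr
Earthquake insurance = $1,323.00/yr
Combined annual = $11,501.76
Base monthly escrow = $11,501.76 ÷ 12 = $958.48
Shortage per month = $1,001.88 ÷ 12 = $83.49
New monthly escrow = $958.48 + $83.49 = $1,041.97

$1,041.97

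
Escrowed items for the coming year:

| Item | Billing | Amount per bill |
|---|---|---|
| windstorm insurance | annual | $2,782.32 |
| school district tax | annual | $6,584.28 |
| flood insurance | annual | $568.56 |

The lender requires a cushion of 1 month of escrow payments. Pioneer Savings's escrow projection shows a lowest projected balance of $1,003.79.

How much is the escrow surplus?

$175.86

Windstorm insurance = $2,782.32 annually
School district tax = $6,584.28 annually
Flood insurance = $568.56 annually
Total per year = $2,782.32 + $6,584.28 + $568.56 = $9,935.16
Monthly = $9,935.16 ÷ 12 = $827.93
Cushion = 1 × $827.93 = $827.93
Excess over cushion: $1,003.79 − $827.93 = $175.86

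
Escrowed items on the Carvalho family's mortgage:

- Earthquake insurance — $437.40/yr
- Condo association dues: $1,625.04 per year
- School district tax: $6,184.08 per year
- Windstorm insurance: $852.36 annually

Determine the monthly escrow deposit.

Earthquake insurance = $437.40/yr
Condo association dues = $1,625.04/yr
School district tax = $6,184.08/yr
Windstorm insurance = $852.36/yr
Annual escrow total = $437.40 + $1,625.04 + $6,184.08 + $852.36 = $9,098.88
Base monthly escrow = $9,098.88 / 12 = $758.24

$758.24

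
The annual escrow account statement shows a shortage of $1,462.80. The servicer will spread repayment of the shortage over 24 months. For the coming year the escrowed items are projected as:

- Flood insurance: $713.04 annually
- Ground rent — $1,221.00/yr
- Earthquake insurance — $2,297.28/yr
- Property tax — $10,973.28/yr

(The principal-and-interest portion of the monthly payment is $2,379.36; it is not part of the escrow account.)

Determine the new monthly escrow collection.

Flood insurance = $713.04
Ground rent = $1,221.00
Earthquake insurance = $2,297.28
Property tax = $10,973.28
Total annual escrow = $713.04 + $1,221.00 + $2,297.28 + $10,973.28 = $15,204.60
Monthly = $15,204.60 / 12 = $1,267.05
Shortage spread = $1,462.80 / 24 = $60.95/mo
Adjusted monthly = $1,267.05 + $60.95 = $1,328.00

$1,328.00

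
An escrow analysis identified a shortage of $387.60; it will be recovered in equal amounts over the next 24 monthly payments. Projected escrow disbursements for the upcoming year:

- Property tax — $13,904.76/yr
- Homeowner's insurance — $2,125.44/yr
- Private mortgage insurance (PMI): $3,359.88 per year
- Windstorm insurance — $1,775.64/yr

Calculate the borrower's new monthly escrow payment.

$1,779.96

Property tax = $13,904.76
Homeowner's insurance = $2,125.44
Private mortgage insurance (PMI) = $3,359.88
Windstorm insurance = $1,775.64
Combined annual = $13,904.76 + $2,125.44 + $3,359.88 + $1,775.64 = $21,165.72
Monthly = $21,165.72 / 12 = $1,763.81
Shortage per month = $387.60 / 24 = $16.15
New monthly escrow = $1,763.81 + $16.15 = $1,779.96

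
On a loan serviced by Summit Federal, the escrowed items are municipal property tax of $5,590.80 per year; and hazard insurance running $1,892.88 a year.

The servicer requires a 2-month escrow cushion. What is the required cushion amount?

Municipal property tax = $5,590.80 annually
Hazard insurance = $1,892.88 annually
Annual escrow total = $5,590.80 + $1,892.88 = $7,483.68
Base monthly escrow = $7,483.68 / 12 = $623.64
Required cushion = 2 × $623.64 = $1,247.28

$1,247.28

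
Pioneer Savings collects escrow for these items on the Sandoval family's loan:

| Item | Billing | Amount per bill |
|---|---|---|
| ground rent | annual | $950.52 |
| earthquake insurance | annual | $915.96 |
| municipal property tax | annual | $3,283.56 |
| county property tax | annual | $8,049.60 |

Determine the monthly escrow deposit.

$1,099.97

Ground rent: $950.52/yr
Earthquake insurance: $915.96/yr
Municipal property tax: $3,283.56/yr
County property tax: $8,049.60/yr
Total per year = $950.52 + $915.96 + $3,283.56 + $8,049.60 = $13,199.64
Monthly escrow = $13,199.64 / 12 = $1,099.97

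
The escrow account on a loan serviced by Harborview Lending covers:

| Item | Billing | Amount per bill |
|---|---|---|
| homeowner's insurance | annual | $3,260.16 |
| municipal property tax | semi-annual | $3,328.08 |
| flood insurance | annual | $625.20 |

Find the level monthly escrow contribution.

$878.46

Homeowner's insurance = $3,260.16 annually
Municipal property tax = $3,328.08 × 2 = $6,656.16 annually
Flood insurance = $625.20 annually
Annual escrow total = $3,260.16 + $6,656.16 + $625.20 = $10,541.52
Monthly = $10,541.52 / 12 = $878.46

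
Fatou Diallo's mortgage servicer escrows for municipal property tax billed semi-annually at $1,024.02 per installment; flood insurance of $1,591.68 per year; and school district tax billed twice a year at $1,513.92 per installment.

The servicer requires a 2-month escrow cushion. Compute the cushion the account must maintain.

Municipal property tax: $1,024.02 × 2 = $2,048.04/yr
Flood insurance: $1,591.68/yr
School district tax: $1,513.92 × 2 = $3,027.84/yr
Total annual escrow = $2,048.04 + $1,591.68 + $3,027.84 = $6,667.56
Per month = $6,667.56 ÷ 12 = $555.63
Reserve = 2 × $555.63 = $1,111.26

$1,111.26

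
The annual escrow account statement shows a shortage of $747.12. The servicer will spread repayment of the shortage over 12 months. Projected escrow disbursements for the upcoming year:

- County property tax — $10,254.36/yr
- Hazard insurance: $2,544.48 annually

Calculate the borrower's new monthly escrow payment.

County property tax = $10,254.36
Hazard insurance = $2,544.48
Annual escrow total = $12,798.84
Monthly escrow = $12,798.84 / 12 = $1,066.57
Monthly shortage recovery: $747.12 / 12 = $62.26
New monthly escrow = $1,066.57 + $62.26 = $1,128.83

$1,128.83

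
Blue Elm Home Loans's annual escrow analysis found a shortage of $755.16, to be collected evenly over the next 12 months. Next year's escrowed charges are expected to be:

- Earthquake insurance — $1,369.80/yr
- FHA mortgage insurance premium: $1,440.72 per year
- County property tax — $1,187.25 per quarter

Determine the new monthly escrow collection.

$692.89

Earthquake insurance = $1,369.80 per year
FHA mortgage insurance premium = $1,440.72 per year
County property tax = $1,187.25 × 4 = $4,749.00 per year
Total annual escrow = $1,369.80 + $1,440.72 + $4,749.00 = $7,559.52
Monthly = $7,559.52 ÷ 12 = $629.96
Shortage spread = $755.16 / 12 = $62.93/mo
Adjusted monthly = $629.96 + $62.93 = $692.89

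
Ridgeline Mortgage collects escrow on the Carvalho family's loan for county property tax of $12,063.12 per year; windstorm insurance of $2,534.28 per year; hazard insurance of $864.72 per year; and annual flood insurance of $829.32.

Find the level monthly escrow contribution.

$1,357.62

County property tax = $12,063.12/yr
Windstorm insurance = $2,534.28/yr
Hazard insurance = $864.72/yr
Flood insurance = $829.32/yr
Total annual escrow = $16,291.44
Per month = $16,291.44 ÷ 12 = $1,357.62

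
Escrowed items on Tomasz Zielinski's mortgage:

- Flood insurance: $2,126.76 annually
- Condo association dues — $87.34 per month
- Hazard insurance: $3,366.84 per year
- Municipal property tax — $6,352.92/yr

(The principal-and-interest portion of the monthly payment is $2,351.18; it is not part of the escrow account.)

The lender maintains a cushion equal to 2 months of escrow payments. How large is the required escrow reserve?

$2,149.10

Flood insurance = $2,126.76 per year
Condo association dues = $87.34 × 12 = $1,048.08 per year
Hazard insurance = $3,366.84 per year
Municipal property tax = $6,352.92 per year
Annual escrow total = $12,894.60
Base monthly escrow = $12,894.60 ÷ 12 = $1,074.55
Required cushion = 2 × $1,074.55 = $2,149.10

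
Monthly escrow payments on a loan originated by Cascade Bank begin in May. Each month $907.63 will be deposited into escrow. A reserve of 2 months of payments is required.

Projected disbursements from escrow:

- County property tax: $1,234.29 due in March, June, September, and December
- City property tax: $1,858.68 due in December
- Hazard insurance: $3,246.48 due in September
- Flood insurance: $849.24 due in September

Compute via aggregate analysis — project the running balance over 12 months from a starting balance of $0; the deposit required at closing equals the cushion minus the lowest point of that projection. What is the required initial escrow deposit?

$4,211.49

Cushion = 2 × $907.63 = $1,815.26
Trial balance (start $0, +$907.63 each month, − disbursements):
  May: +$907.63 → $907.63
  Jun: +$907.63 − $1,234.29 → $580.97
  Jul: +$907.63 → $1,488.60
  Aug: +$907.63 → $2,396.23
  Sep: +$907.63 − $5,330.01 → -$2,026.15
  Oct: +$907.63 → -$1,118.52
  Nov: +$907.63 → -$210.89
  Dec: +$907.63 − $3,092.97 → -$2,396.23
  Jan: +$907.63 → -$1,488.60
  Feb: +$907.63 → -$580.97
  Mar: +$907.63 − $1,234.29 → -$907.63
  Apr: +$907.63 → $0.00
Lowest trial balance = -$2,396.23 (Dec)
Initial deposit = cushion − low point = $1,815.26 − (-$2,396.23) = $4,211.49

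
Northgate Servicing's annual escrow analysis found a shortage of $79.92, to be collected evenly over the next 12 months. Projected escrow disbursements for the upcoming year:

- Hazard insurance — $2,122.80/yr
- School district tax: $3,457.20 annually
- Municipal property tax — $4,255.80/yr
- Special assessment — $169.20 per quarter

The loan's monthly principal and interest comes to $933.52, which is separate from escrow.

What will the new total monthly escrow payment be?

Hazard insurance = $2,122.80
School district tax = $3,457.20
Municipal property tax = $4,255.80
Special assessment = $169.20 × 4 = $676.80
Total per year = $10,512.60
Monthly = $10,512.60 ÷ 12 = $876.05
Shortage per month = $79.92 ÷ 12 = $6.66
New monthly escrow = $876.05 + $6.66 = $882.71

$882.71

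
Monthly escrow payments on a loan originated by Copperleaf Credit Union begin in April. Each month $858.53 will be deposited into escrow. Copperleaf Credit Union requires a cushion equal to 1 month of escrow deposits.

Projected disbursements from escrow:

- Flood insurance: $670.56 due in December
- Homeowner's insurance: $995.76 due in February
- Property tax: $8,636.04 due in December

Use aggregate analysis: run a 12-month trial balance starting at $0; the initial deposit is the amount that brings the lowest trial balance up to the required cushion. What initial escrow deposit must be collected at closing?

Cushion = 1 × $858.53 = $858.53
Trial balance (start $0, +$858.53 each month, − disbursements):
  Apr: +$858.53 → $858.53
  May: +$858.53 → $1,717.06
  Jun: +$858.53 → $2,575.59
  Jul: +$858.53 → $3,434.12
  Aug: +$858.53 → $4,292.65
  Sep: +$858.53 → $5,151.18
  Oct: +$858.53 → $6,009.71
  Nov: +$858.53 → $6,868.24
  Dec: +$858.53 − $9,306.60 → -$1,579.83
  Jan: +$858.53 → -$721.30
  Feb: +$858.53 − $995.76 → -$858.53
  Mar: +$858.53 → $0.00
Lowest trial balance = -$1,579.83 (Dec)
Initial deposit = cushion − low point = $858.53 − (-$1,579.83) = $2,438.36

$2,438.36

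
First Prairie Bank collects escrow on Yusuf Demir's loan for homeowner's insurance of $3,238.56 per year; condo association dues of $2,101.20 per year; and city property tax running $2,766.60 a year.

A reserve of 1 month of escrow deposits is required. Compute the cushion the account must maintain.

Homeowner's insurance — $3,238.56/yr
Condo association dues — $2,101.20/yr
City property tax — $2,766.60/yr
Annual escrow total = $3,238.56 + $2,101.20 + $2,766.60 = $8,106.36
Monthly = $8,106.36 ÷ 12 = $675.53
Reserve = 1 × $675.53 = $675.53

$675.53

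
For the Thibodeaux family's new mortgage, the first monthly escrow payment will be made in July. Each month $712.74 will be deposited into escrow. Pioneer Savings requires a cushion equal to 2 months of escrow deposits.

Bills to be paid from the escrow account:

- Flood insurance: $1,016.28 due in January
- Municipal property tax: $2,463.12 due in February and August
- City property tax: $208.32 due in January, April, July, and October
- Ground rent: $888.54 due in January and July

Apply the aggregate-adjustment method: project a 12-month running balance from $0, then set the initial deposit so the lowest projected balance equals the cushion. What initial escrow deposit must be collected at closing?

Cushion = 2 × $712.74 = $1,425.48
Trial balance (start $0, +$712.74 each month, − disbursements):
  Jul: +$712.74 − $1,096.86 → -$384.12
  Aug: +$712.74 − $2,463.12 → -$2,134.50
  Sep: +$712.74 → -$1,421.76
  Oct: +$712.74 − $208.32 → -$917.34
  Nov: +$712.74 → -$204.60
  Dec: +$712.74 → $508.14
  Jan: +$712.74 − $2,113.14 → -$892.26
  Feb: +$712.74 − $2,463.12 → -$2,642.64
  Mar: +$712.74 → -$1,929.90
  Apr: +$712.74 − $208.32 → -$1,425.48
  May: +$712.74 → -$712.74
  Jun: +$712.74 → $0.00
Lowest trial balance = -$2,642.64 (Feb)
Initial deposit = cushion − low point = $1,425.48 − (-$2,642.64) = $4,068.12

$4,068.12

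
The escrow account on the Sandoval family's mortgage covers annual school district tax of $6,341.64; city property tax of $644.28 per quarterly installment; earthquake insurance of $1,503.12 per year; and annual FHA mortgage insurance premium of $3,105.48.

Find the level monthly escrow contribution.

School district tax: $6,341.64
City property tax: $644.28 × 4 = $2,577.12
Earthquake insurance: $1,503.12
FHA mortgage insurance premium: $3,105.48
Combined annual = $6,341.64 + $2,577.12 + $1,503.12 + $3,105.48 = $13,527.36
Base monthly escrow = $13,527.36 ÷ 12 = $1,127.28

$1,127.28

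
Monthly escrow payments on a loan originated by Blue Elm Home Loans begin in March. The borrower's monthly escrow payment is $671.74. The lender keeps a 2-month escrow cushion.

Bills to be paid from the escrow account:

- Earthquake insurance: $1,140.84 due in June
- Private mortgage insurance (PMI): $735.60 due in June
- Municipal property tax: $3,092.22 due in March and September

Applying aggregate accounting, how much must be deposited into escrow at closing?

Cushion = 2 × $671.74 = $1,343.48
Trial balance (start $0, +$671.74 each month, − disbursements):
  Mar: +$671.74 − $3,092.22 → -$2,420.48
  Apr: +$671.74 → -$1,748.74
  May: +$671.74 → -$1,077.00
  Jun: +$671.74 − $1,876.44 → -$2,281.70
  Jul: +$671.74 → -$1,609.96
  Aug: +$671.74 → -$938.22
  Sep: +$671.74 − $3,092.22 → -$3,358.70
  Oct: +$671.74 → -$2,686.96
  Nov: +$671.74 → -$2,015.22
  Dec: +$671.74 → -$1,343.48
  Jan: +$671.74 → -$671.74
  Feb: +$671.74 → $0.00
Lowest trial balance = -$3,358.70 (Sep)
Initial deposit = cushion − low point = $1,343.48 − (-$3,358.70) = $4,702.18

$4,702.18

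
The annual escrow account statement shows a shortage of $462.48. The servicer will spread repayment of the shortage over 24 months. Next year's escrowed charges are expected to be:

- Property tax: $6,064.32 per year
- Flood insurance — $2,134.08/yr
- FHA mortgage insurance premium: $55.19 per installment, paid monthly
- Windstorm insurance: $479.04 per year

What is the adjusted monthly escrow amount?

$797.58

Property tax — $6,064.32/yr
Flood insurance — $2,134.08/yr
FHA mortgage insurance premium — $55.19 × 12 = $662.28/yr
Windstorm insurance — $479.04/yr
Total annual escrow = $6,064.32 + $2,134.08 + $662.28 + $479.04 = $9,339.72
Monthly escrow = $9,339.72 / 12 = $778.31
Shortage spread = $462.48 / 24 = $19.27/mo
New monthly escrow = $778.31 + $19.27 = $797.58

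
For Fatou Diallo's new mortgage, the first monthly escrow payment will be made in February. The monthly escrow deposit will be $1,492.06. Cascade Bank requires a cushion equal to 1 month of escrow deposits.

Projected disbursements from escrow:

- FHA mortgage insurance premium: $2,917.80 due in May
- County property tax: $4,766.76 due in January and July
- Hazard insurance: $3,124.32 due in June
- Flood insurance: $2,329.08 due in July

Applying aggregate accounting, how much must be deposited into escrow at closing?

$5,677.66

Cushion = 1 × $1,492.06 = $1,492.06
Trial balance (start $0, +$1,492.06 each month, − disbursements):
  Feb: +$1,492.06 → $1,492.06
  Mar: +$1,492.06 → $2,984.12
  Apr: +$1,492.06 → $4,476.18
  May: +$1,492.06 − $2,917.80 → $3,050.44
  Jun: +$1,492.06 − $3,124.32 → $1,418.18
  Jul: +$1,492.06 − $7,095.84 → -$4,185.60
  Aug: +$1,492.06 → -$2,693.54
  Sep: +$1,492.06 → -$1,201.48
  Oct: +$1,492.06 → $290.58
  Nov: +$1,492.06 → $1,782.64
  Dec: +$1,492.06 → $3,274.70
  Jan: +$1,492.06 − $4,766.76 → $0.00
Lowest trial balance = -$4,185.60 (Jul)
Initial deposit = cushion − low point = $1,492.06 − (-$4,185.60) = $5,677.66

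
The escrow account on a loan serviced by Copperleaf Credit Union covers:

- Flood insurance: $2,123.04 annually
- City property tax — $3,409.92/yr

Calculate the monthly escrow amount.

Flood insurance = $2,123.04 per year
City property tax = $3,409.92 per year
Combined annual = $2,123.04 + $3,409.92 = $5,532.96
Per month = $5,532.96 ÷ 12 = $461.08

$461.08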